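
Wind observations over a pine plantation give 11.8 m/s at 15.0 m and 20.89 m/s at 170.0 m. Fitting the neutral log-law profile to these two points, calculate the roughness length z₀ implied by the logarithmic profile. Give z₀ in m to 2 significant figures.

Log law: V(z) ∝ ln(z/z₀). With r = V₁/V₂ = 11.8/20.89 = 0.56486,
r · ln(z₂/z₀) = ln(z₁/z₀) ⇒ ln z₀ = (ln z₁ − r·ln z₂)/(1 − r)
ln z₀ = (2.70805 − 0.56486×5.13580) / 0.43514 = -0.4435
z₀ = exp(-0.4435) = 0.6418 m

z₀ ≈ 0.64 m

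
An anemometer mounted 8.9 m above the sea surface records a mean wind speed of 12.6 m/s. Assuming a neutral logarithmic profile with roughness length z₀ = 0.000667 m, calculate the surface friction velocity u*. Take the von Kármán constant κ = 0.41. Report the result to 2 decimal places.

Log law: V(z) = (u*/κ) · ln(z/z₀) ⇒ u* = κ · V / ln(z/z₀)
u* = 0.41 × 12.6 / ln(8.9/0.000667) = 0.41 × 12.6 / 9.4988
   = 5.1660 / 9.4988 = 0.5439 m/s

u* ≈ 0.54 m/s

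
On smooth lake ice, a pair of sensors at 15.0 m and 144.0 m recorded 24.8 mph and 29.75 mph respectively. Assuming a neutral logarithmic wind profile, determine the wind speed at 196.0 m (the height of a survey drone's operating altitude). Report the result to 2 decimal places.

30.42 mph

Log law: V ∝ ln(z/z₀). From the pair, with r = V₁/V₂ = 0.83361,
ln z₀ = (ln z₁ − r·ln z₂)/(1 − r) = (2.7081 − 0.83361×4.9698)/0.16639 = -8.6236 → z₀ = 0.0001798 m
V₃ = V₁ · ln(z₃/z₀)/ln(z₁/z₀) = 24.8 × 13.9017/11.3317 = 30.4247 mph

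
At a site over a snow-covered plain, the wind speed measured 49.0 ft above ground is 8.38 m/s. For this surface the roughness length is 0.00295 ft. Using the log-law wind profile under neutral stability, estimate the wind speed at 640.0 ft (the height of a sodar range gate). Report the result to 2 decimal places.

10.60 m/s

Log law: V(z) ∝ ln(z/z₀), so V₂/V₁ = ln(z₂/z₀) / ln(z₁/z₀).
ln(640.0/0.00295) = 12.2874, ln(49.0/0.00295) = 9.7178
V₂ = 8.38 × 12.2874/9.7178 = 8.38 × 1.2644 = 10.5959 m/s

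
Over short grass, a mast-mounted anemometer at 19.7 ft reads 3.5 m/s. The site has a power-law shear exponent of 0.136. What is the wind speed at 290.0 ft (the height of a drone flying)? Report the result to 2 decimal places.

5.05 m/s

Power-law profile: V₂ = V₁ · (z₂/z₁)^α
V₂ = 3.5 × (290.0/19.7)^0.136 = 3.5 × (14.7208)^0.136
    = 3.5 × 1.4416 = 5.0455 m/s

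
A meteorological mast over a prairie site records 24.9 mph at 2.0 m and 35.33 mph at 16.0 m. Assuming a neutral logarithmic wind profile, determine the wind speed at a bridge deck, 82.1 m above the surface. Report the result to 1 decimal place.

43.5 mph

Log law: V ∝ ln(z/z₀). From the pair, with r = V₁/V₂ = 0.70478,
ln z₀ = (ln z₁ − r·ln z₂)/(1 − r) = (0.6931 − 0.70478×2.7726)/0.29522 = -4.2712 → z₀ = 0.01397 m
V₃ = V₁ · ln(z₃/z₀)/ln(z₁/z₀) = 24.9 × 8.6791/4.9643 = 43.5325 mph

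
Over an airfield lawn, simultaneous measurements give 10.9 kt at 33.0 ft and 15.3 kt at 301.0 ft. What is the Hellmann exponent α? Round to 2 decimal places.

Power law: V₂/V₁ = (z₂/z₁)^α ⇒ α = ln(V₂/V₁) / ln(z₂/z₁)
α = ln(15.3/10.9) / ln(301.0/33.0) = ln(1.4037) / ln(9.1212)
  = 0.33909 / 2.21060 = 0.15339

α ≈ 0.15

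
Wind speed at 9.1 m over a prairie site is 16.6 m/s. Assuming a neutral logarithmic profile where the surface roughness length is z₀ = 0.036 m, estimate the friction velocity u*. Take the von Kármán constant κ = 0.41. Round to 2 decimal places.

Log law: V(z) = (u*/κ) · ln(z/z₀) ⇒ u* = κ · V / ln(z/z₀)
u* = 0.41 × 16.6 / ln(9.1/0.036) = 0.41 × 16.6 / 5.5325
   = 6.8060 / 5.5325 = 1.2302 m/s

u* ≈ 1.23 m/s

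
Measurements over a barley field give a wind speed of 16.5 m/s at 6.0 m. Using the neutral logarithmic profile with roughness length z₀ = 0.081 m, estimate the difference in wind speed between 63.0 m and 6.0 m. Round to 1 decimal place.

9.0 m/s

Log law: V₂ = V₁ · ln(z₂/z₀)/ln(z₁/z₀) = 16.5 × 6.6564/4.3051 = 25.5121 m/s
ΔV = 25.5121 − 16.5 = 9.0121 m/s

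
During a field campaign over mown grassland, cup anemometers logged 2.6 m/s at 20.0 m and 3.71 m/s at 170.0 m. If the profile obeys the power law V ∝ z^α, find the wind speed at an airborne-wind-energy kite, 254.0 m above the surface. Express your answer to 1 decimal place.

First find α: α = ln(V₂/V₁)/ln(z₂/z₁) = ln(3.71/2.6)/ln(170.0/20.0) = 0.35552/2.14007 = 0.1661
Extrapolate from 170.0 m to 254.0 m: V₃ = 3.71 × (254.0/170.0)^0.1661 = 3.71 × 1.0690 = 3.9659 m/s

4.0 m/s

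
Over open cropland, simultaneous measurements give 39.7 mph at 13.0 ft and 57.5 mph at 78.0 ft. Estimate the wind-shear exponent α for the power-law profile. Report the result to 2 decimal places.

Power law: V₂/V₁ = (z₂/z₁)^α ⇒ α = ln(V₂/V₁) / ln(z₂/z₁)
α = ln(57.5/39.7) / ln(78.0/13.0) = ln(1.4484) / ln(6.0000)
  = 0.37043 / 1.79176 = 0.20674

α ≈ 0.21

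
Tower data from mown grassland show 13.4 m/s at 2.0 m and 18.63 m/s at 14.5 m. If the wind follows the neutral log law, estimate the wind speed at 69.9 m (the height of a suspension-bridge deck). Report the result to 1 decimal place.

22.8 m/s

Log law: V ∝ ln(z/z₀). From the pair, with r = V₁/V₂ = 0.71927,
ln z₀ = (ln z₁ − r·ln z₂)/(1 − r) = (0.6931 − 0.71927×2.6741)/0.28073 = -4.3825 → z₀ = 0.01249 m
V₃ = V₁ · ln(z₃/z₀)/ln(z₁/z₀) = 13.4 × 8.6295/5.0756 = 22.7826 m/s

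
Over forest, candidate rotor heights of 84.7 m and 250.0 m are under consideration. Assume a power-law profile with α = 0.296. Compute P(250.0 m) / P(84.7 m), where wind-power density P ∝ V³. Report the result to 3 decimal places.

Speed ratio: V_B/V_A = (z_B/z_A)^α = (250.0/84.7)^0.296 = (2.9516)^0.296 = 1.37764
Power-density ratio: P_B/P_A = (V_B/V_A)³ = (1.37764)³ = 2.61463

2.615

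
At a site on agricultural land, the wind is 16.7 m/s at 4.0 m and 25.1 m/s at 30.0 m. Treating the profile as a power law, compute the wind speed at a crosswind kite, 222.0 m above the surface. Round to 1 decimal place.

First find α: α = ln(V₂/V₁)/ln(z₂/z₁) = ln(25.1/16.7)/ln(30.0/4.0) = 0.40746/2.01490 = 0.2022
Extrapolate from 30.0 m to 222.0 m: V₃ = 25.1 × (222.0/30.0)^0.2022 = 25.1 × 1.4989 = 37.6229 m/s

37.6 m/s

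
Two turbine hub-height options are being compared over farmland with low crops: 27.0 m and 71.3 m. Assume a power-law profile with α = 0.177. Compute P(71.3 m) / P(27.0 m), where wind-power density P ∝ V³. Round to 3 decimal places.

1.675

Speed ratio: V_B/V_A = (z_B/z_A)^α = (71.3/27.0)^0.177 = (2.6407)^0.177 = 1.18753
Power-density ratio: P_B/P_A = (V_B/V_A)³ = (1.18753)³ = 1.67470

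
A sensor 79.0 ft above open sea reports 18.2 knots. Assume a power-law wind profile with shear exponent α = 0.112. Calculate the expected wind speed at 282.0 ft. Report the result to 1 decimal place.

21.0 knots

Power-law profile: V₂ = V₁ · (z₂/z₁)^α
V₂ = 18.2 × (282.0/79.0)^0.112 = 18.2 × (3.5696)^0.112
    = 18.2 × 1.1532 = 20.9877 knots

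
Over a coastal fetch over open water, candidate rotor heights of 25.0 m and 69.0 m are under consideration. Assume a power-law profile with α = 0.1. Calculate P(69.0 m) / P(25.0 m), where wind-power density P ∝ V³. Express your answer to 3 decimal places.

Speed ratio: V_B/V_A = (z_B/z_A)^α = (69.0/25.0)^0.1 = (2.7600)^0.1 = 1.10686
Power-density ratio: P_B/P_A = (V_B/V_A)³ = (1.10686)³ = 1.35604

1.356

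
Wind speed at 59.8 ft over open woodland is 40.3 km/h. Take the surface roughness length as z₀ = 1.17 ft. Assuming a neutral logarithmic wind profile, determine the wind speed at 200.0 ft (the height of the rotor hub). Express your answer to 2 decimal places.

52.67 km/h

Log law: V(z) ∝ ln(z/z₀), so V₂/V₁ = ln(z₂/z₀) / ln(z₁/z₀).
ln(200.0/1.17) = 5.1413, ln(59.8/1.17) = 3.9340
V₂ = 40.3 × 5.1413/3.9340 = 40.3 × 1.3069 = 52.6677 km/h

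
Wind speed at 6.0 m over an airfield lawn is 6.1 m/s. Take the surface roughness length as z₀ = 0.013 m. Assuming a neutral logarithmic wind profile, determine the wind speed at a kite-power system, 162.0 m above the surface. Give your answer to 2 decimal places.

Log law: V(z) ∝ ln(z/z₀), so V₂/V₁ = ln(z₂/z₀) / ln(z₁/z₀).
ln(162.0/0.013) = 9.4304, ln(6.0/0.013) = 6.1346
V₂ = 6.1 × 9.4304/6.1346 = 6.1 × 1.5373 = 9.3773 m/s

9.38 m/s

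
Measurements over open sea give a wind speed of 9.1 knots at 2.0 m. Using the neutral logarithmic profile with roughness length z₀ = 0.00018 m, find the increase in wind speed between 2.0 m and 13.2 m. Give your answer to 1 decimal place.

1.8 knots

Log law: V₂ = V₁ · ln(z₂/z₀)/ln(z₁/z₀) = 9.1 × 11.2028/9.3157 = 10.9434 knots
ΔV = 10.9434 − 9.1 = 1.8434 knots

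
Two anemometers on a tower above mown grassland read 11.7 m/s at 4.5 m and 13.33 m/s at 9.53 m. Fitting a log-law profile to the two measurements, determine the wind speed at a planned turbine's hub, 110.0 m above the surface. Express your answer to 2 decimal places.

Log law: V ∝ ln(z/z₀). From the pair, with r = V₁/V₂ = 0.87772,
ln z₀ = (ln z₁ − r·ln z₂)/(1 − r) = (1.5041 − 0.87772×2.2544)/0.12228 = -3.8820 → z₀ = 0.02061 m
V₃ = V₁ · ln(z₃/z₀)/ln(z₁/z₀) = 11.7 × 8.5825/5.3861 = 18.6434 m/s

18.64 m/s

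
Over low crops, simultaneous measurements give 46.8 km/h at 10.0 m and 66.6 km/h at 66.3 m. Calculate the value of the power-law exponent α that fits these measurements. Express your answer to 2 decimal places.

Power law: V₂/V₁ = (z₂/z₁)^α ⇒ α = ln(V₂/V₁) / ln(z₂/z₁)
α = ln(66.6/46.8) / ln(66.3/10.0) = ln(1.4231) / ln(6.6300)
  = 0.35282 / 1.89160 = 0.18652

α ≈ 0.19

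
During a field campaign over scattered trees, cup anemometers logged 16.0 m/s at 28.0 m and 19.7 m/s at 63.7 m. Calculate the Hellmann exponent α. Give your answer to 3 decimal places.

α ≈ 0.253

Power law: V₂/V₁ = (z₂/z₁)^α ⇒ α = ln(V₂/V₁) / ln(z₂/z₁)
α = ln(19.7/16.0) / ln(63.7/28.0) = ln(1.2312) / ln(2.2750)
  = 0.20803 / 0.82198 = 0.25308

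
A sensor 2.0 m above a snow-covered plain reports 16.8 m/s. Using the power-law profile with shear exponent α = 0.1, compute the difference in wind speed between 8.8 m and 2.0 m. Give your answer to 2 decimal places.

2.68 m/s

Power law: V₂ = V₁ · (z₂/z₁)^α = 16.8 × (4.4000)^0.1 = 19.4829 m/s
ΔV = 19.4829 − 16.8 = 2.6829 m/s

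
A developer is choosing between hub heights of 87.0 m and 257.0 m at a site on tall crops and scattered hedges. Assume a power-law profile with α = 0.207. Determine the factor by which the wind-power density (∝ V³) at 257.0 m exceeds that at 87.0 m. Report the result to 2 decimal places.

1.96

Speed ratio: V_B/V_A = (z_B/z_A)^α = (257.0/87.0)^0.207 = (2.9540)^0.207 = 1.25134
Power-density ratio: P_B/P_A = (V_B/V_A)³ = (1.25134)³ = 1.95942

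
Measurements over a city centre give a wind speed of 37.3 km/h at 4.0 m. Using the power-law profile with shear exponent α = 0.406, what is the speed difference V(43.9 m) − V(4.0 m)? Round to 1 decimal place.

Power law: V₂ = V₁ · (z₂/z₁)^α = 37.3 × (10.9750)^0.406 = 98.6536 km/h
ΔV = 98.6536 − 37.3 = 61.3536 km/h

61.4 km/h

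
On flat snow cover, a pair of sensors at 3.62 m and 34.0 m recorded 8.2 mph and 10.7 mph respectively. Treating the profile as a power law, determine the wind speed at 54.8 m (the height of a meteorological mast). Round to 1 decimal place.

11.3 mph

First find α: α = ln(V₂/V₁)/ln(z₂/z₁) = ln(10.7/8.2)/ln(34.0/3.62) = 0.26611/2.23989 = 0.1188
Extrapolate from 34.0 m to 54.8 m: V₃ = 10.7 × (54.8/34.0)^0.1188 = 10.7 × 1.0583 = 11.3243 mph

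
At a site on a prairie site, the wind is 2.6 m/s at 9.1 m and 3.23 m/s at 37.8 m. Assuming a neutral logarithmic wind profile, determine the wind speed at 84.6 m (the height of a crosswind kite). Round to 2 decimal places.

Log law: V ∝ ln(z/z₀). From the pair, with r = V₁/V₂ = 0.80495,
ln z₀ = (ln z₁ − r·ln z₂)/(1 − r) = (2.2083 − 0.80495×3.6323)/0.19505 = -3.6687 → z₀ = 0.02551 m
V₃ = V₁ · ln(z₃/z₀)/ln(z₁/z₀) = 2.6 × 8.1066/5.8770 = 3.5864 m/s

3.59 m/s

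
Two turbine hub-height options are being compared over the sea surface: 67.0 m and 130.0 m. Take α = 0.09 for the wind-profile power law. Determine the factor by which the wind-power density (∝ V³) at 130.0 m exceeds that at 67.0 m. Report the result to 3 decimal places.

Speed ratio: V_B/V_A = (z_B/z_A)^α = (130.0/67.0)^0.09 = (1.9403)^0.09 = 1.06147
Power-density ratio: P_B/P_A = (V_B/V_A)³ = (1.06147)³ = 1.19598

1.196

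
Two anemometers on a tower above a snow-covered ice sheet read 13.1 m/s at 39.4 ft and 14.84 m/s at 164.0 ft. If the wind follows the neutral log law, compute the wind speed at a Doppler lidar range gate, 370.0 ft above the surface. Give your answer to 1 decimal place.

Log law: V ∝ ln(z/z₀). From the pair, with r = V₁/V₂ = 0.88275,
ln z₀ = (ln z₁ − r·ln z₂)/(1 − r) = (3.6738 − 0.88275×5.0999)/0.11725 = -7.0630 → z₀ = 0.0008562 ft
V₃ = V₁ · ln(z₃/z₀)/ln(z₁/z₀) = 13.1 × 12.9765/10.7367 = 15.8327 m/s

15.8 m/s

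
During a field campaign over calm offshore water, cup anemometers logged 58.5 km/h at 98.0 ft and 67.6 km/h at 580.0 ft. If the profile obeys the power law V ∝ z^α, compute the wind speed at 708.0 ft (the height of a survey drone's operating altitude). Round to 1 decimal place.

First find α: α = ln(V₂/V₁)/ln(z₂/z₁) = ln(67.6/58.5)/ln(580.0/98.0) = 0.14458/1.77806 = 0.0813
Extrapolate from 580.0 ft to 708.0 ft: V₃ = 67.6 × (708.0/580.0)^0.0813 = 67.6 × 1.0163 = 68.7051 km/h

68.7 km/h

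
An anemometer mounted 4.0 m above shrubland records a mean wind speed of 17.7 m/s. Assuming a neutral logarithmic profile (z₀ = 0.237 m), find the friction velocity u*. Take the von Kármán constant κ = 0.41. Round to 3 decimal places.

Log law: V(z) = (u*/κ) · ln(z/z₀) ⇒ u* = κ · V / ln(z/z₀)
u* = 0.41 × 17.7 / ln(4.0/0.237) = 0.41 × 17.7 / 2.8260
   = 7.2570 / 2.8260 = 2.5680 m/s

u* ≈ 2.568 m/s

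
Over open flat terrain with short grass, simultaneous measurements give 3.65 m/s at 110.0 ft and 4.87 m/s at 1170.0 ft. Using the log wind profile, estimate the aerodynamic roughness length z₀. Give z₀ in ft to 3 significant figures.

Log law: V(z) ∝ ln(z/z₀). With r = V₁/V₂ = 3.65/4.87 = 0.74949,
r · ln(z₂/z₀) = ln(z₁/z₀) ⇒ ln z₀ = (ln z₁ − r·ln z₂)/(1 − r)
ln z₀ = (4.70048 − 0.74949×7.06476) / 0.25051 = -2.3730
z₀ = exp(-2.3730) = 0.09320 ft

z₀ ≈ 0.0932 ft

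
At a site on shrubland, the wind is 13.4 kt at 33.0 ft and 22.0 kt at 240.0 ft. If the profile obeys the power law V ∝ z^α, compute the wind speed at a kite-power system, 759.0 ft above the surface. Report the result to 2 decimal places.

29.33 kt

First find α: α = ln(V₂/V₁)/ln(z₂/z₁) = ln(22.0/13.4)/ln(240.0/33.0) = 0.49579/1.98413 = 0.2499
Extrapolate from 240.0 ft to 759.0 ft: V₃ = 22.0 × (759.0/240.0)^0.2499 = 22.0 × 1.3334 = 29.3338 kt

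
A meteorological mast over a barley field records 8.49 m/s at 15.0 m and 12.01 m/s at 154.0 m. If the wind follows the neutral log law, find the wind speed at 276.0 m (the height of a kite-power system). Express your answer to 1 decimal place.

Log law: V ∝ ln(z/z₀). From the pair, with r = V₁/V₂ = 0.70691,
ln z₀ = (ln z₁ − r·ln z₂)/(1 − r) = (2.7081 − 0.70691×5.0370)/0.29309 = -2.9091 → z₀ = 0.05452 m
V₃ = V₁ · ln(z₃/z₀)/ln(z₁/z₀) = 8.49 × 8.5295/5.6172 = 12.8918 m/s

12.9 m/s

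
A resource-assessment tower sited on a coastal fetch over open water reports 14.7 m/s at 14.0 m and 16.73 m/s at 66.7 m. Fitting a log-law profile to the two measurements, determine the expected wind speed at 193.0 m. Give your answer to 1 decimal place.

18.1 m/s

Log law: V ∝ ln(z/z₀). From the pair, with r = V₁/V₂ = 0.87866,
ln z₀ = (ln z₁ − r·ln z₂)/(1 − r) = (2.6391 − 0.87866×4.2002)/0.12134 = -8.6658 → z₀ = 0.0001724 m
V₃ = V₁ · ln(z₃/z₀)/ln(z₁/z₀) = 14.7 × 13.9285/11.3049 = 18.1116 m/s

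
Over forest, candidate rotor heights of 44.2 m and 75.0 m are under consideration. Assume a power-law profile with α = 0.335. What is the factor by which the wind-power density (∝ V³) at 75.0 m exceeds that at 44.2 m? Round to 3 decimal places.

Speed ratio: V_B/V_A = (z_B/z_A)^α = (75.0/44.2)^0.335 = (1.6968)^0.335 = 1.19379
Power-density ratio: P_B/P_A = (V_B/V_A)³ = (1.19379)³ = 1.70132

1.701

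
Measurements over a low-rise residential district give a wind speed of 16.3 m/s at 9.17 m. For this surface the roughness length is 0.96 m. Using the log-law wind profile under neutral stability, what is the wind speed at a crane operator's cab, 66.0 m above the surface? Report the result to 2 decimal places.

Log law: V(z) ∝ ln(z/z₀), so V₂/V₁ = ln(z₂/z₀) / ln(z₁/z₀).
ln(66.0/0.96) = 4.2305, ln(9.17/0.96) = 2.2568
V₂ = 16.3 × 4.2305/2.2568 = 16.3 × 1.8746 = 30.5557 m/s

30.56 m/s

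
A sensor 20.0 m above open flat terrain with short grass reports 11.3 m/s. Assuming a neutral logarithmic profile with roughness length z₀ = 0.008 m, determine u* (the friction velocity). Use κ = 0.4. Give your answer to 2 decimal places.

Log law: V(z) = (u*/κ) · ln(z/z₀) ⇒ u* = κ · V / ln(z/z₀)
u* = 0.4 × 11.3 / ln(20.0/0.008) = 0.4 × 11.3 / 7.8240
   = 4.5200 / 7.8240 = 0.5777 m/s

u* ≈ 0.58 m/s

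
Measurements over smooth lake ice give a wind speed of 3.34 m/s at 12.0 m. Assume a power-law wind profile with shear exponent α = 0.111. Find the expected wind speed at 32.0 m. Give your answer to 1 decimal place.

3.7 m/s

Power-law profile: V₂ = V₁ · (z₂/z₁)^α
V₂ = 3.34 × (32.0/12.0)^0.111 = 3.34 × (2.6667)^0.111
    = 3.34 × 1.1150 = 3.7242 m/s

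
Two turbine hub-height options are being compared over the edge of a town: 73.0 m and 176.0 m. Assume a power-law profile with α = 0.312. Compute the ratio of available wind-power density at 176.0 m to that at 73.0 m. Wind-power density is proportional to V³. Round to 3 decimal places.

Speed ratio: V_B/V_A = (z_B/z_A)^α = (176.0/73.0)^0.312 = (2.4110)^0.312 = 1.31596
Power-density ratio: P_B/P_A = (V_B/V_A)³ = (1.31596)³ = 2.27892

2.279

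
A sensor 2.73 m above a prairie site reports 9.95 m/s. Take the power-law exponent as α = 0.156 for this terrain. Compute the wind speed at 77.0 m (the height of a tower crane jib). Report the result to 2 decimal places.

Power-law profile: V₂ = V₁ · (z₂/z₁)^α
V₂ = 9.95 × (77.0/2.73)^0.156 = 9.95 × (28.2051)^0.156
    = 9.95 × 1.6836 = 16.7523 m/s

16.75 m/s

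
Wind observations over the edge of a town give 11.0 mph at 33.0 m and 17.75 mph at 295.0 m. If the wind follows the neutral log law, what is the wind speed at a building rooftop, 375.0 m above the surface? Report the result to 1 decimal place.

Log law: V ∝ ln(z/z₀). From the pair, with r = V₁/V₂ = 0.61972,
ln z₀ = (ln z₁ − r·ln z₂)/(1 − r) = (3.4965 − 0.61972×5.6870)/0.38028 = -0.0731 → z₀ = 0.9295 m
V₃ = V₁ · ln(z₃/z₀)/ln(z₁/z₀) = 11.0 × 6.0001/3.5697 = 18.4894 mph

18.5 mph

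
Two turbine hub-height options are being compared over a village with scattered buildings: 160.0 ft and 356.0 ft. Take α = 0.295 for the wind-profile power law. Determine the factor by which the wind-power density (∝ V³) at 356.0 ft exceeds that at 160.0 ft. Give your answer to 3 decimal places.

Speed ratio: V_B/V_A = (z_B/z_A)^α = (356.0/160.0)^0.295 = (2.2250)^0.295 = 1.26608
Power-density ratio: P_B/P_A = (V_B/V_A)³ = (1.26608)³ = 2.02949

2.029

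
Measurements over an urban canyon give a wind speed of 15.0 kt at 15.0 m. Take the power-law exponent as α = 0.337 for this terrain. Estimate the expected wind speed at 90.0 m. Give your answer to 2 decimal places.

27.44 kt

Power-law profile: V₂ = V₁ · (z₂/z₁)^α
V₂ = 15.0 × (90.0/15.0)^0.337 = 15.0 × (6.0000)^0.337
    = 15.0 × 1.8291 = 27.4365 kt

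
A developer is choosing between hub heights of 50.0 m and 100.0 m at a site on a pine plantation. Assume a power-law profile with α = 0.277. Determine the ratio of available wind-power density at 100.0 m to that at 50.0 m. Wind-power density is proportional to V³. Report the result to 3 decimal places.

1.779

Speed ratio: V_B/V_A = (z_B/z_A)^α = (100.0/50.0)^0.277 = (2.0000)^0.277 = 1.21167
Power-density ratio: P_B/P_A = (V_B/V_A)³ = (1.21167)³ = 1.77892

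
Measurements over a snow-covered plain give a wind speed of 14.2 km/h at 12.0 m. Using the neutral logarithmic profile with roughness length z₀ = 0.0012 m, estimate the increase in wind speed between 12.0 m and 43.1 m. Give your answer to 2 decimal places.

Log law: V₂ = V₁ · ln(z₂/z₀)/ln(z₁/z₀) = 14.2 × 10.4890/9.2103 = 16.1713 km/h
ΔV = 16.1713 − 14.2 = 1.9713 km/h

1.97 km/h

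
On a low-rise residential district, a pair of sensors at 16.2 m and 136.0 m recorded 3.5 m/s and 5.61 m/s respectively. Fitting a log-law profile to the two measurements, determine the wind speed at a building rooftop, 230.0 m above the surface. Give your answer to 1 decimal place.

Log law: V ∝ ln(z/z₀). From the pair, with r = V₁/V₂ = 0.62389,
ln z₀ = (ln z₁ − r·ln z₂)/(1 − r) = (2.7850 − 0.62389×4.9127)/0.37611 = -0.7443 → z₀ = 0.4751 m
V₃ = V₁ · ln(z₃/z₀)/ln(z₁/z₀) = 3.5 × 6.1823/3.5293 = 6.1311 m/s

6.1 m/s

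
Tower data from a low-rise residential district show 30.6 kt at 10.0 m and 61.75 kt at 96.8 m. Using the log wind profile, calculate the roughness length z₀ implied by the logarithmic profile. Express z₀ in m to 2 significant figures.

Log law: V(z) ∝ ln(z/z₀). With r = V₁/V₂ = 30.6/61.75 = 0.49555,
r · ln(z₂/z₀) = ln(z₁/z₀) ⇒ ln z₀ = (ln z₁ − r·ln z₂)/(1 − r)
ln z₀ = (2.30259 − 0.49555×4.57265) / 0.50445 = 0.0726
z₀ = exp(0.0726) = 1.075 m

z₀ ≈ 1.1 m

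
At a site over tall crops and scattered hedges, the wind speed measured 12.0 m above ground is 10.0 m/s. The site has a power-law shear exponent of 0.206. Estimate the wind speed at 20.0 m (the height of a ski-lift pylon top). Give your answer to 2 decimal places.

11.11 m/s

Power-law profile: V₂ = V₁ · (z₂/z₁)^α
V₂ = 10.0 × (20.0/12.0)^0.206 = 10.0 × (1.6667)^0.206
    = 10.0 × 1.1110 = 11.1097 m/s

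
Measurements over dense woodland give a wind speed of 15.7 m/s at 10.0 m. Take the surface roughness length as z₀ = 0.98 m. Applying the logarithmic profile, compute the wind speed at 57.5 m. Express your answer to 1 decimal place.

27.5 m/s

Log law: V(z) ∝ ln(z/z₀), so V₂/V₁ = ln(z₂/z₀) / ln(z₁/z₀).
ln(57.5/0.98) = 4.0720, ln(10.0/0.98) = 2.3228
V₂ = 15.7 × 4.0720/2.3228 = 15.7 × 1.7531 = 27.5231 m/s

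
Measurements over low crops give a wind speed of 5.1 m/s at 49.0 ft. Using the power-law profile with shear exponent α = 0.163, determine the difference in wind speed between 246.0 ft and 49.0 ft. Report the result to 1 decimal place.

Power law: V₂ = V₁ · (z₂/z₁)^α = 5.1 × (5.0204)^0.163 = 6.6342 m/s
ΔV = 6.6342 − 5.1 = 1.5342 m/s

1.5 m/s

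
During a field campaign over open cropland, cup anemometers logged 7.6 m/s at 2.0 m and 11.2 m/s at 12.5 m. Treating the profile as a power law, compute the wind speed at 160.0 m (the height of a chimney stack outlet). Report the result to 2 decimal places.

19.21 m/s

First find α: α = ln(V₂/V₁)/ln(z₂/z₁) = ln(11.2/7.6)/ln(12.5/2.0) = 0.38777/1.83258 = 0.2116
Extrapolate from 12.5 m to 160.0 m: V₃ = 11.2 × (160.0/12.5)^0.2116 = 11.2 × 1.7151 = 19.2087 m/s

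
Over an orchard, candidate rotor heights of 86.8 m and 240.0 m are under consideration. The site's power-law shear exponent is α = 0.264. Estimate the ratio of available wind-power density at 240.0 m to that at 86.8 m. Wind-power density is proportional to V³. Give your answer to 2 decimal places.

2.24

Speed ratio: V_B/V_A = (z_B/z_A)^α = (240.0/86.8)^0.264 = (2.7650)^0.264 = 1.30800
Power-density ratio: P_B/P_A = (V_B/V_A)³ = (1.30800)³ = 2.23779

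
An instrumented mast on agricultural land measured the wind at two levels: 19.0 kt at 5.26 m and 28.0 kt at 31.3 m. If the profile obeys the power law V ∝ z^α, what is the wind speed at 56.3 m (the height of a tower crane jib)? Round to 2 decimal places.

First find α: α = ln(V₂/V₁)/ln(z₂/z₁) = ln(28.0/19.0)/ln(31.3/5.26) = 0.38777/1.78349 = 0.2174
Extrapolate from 31.3 m to 56.3 m: V₃ = 28.0 × (56.3/31.3)^0.2174 = 28.0 × 1.1361 = 31.8121 kt

31.81 kt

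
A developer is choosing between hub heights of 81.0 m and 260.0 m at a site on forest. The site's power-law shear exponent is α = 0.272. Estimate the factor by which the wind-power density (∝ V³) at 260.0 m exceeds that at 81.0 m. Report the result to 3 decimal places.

2.590

Speed ratio: V_B/V_A = (z_B/z_A)^α = (260.0/81.0)^0.272 = (3.2099)^0.272 = 1.37330
Power-density ratio: P_B/P_A = (V_B/V_A)³ = (1.37330)³ = 2.58997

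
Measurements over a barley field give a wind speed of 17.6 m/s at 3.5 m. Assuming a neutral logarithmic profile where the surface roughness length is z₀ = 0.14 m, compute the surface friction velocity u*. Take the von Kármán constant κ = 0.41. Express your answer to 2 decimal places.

u* ≈ 2.24 m/s

Log law: V(z) = (u*/κ) · ln(z/z₀) ⇒ u* = κ · V / ln(z/z₀)
u* = 0.41 × 17.6 / ln(3.5/0.14) = 0.41 × 17.6 / 3.2189
   = 7.2160 / 3.2189 = 2.2418 m/s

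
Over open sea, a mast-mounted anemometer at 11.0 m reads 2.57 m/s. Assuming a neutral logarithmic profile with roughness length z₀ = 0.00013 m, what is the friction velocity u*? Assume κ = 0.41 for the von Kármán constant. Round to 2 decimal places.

Log law: V(z) = (u*/κ) · ln(z/z₀) ⇒ u* = κ · V / ln(z/z₀)
u* = 0.41 × 2.57 / ln(11.0/0.00013) = 0.41 × 2.57 / 11.3459
   = 1.0537 / 11.3459 = 0.0929 m/s

u* ≈ 0.09 m/s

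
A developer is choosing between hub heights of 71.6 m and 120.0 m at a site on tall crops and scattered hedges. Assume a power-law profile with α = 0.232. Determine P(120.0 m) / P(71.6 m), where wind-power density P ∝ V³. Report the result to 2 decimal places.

Speed ratio: V_B/V_A = (z_B/z_A)^α = (120.0/71.6)^0.232 = (1.6760)^0.232 = 1.12728
Power-density ratio: P_B/P_A = (V_B/V_A)³ = (1.12728)³ = 1.43249

1.43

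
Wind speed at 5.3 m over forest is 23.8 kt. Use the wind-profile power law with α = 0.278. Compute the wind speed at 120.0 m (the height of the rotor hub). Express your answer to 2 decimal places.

Power-law profile: V₂ = V₁ · (z₂/z₁)^α
V₂ = 23.8 × (120.0/5.3)^0.278 = 23.8 × (22.6415)^0.278
    = 23.8 × 2.3805 = 56.6553 kt

56.66 kt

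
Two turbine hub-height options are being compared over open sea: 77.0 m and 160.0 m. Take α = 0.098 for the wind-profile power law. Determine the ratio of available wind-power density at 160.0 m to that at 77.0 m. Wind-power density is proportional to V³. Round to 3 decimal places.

Speed ratio: V_B/V_A = (z_B/z_A)^α = (160.0/77.0)^0.098 = (2.0779)^0.098 = 1.07431
Power-density ratio: P_B/P_A = (V_B/V_A)³ = (1.07431)³ = 1.23989

1.240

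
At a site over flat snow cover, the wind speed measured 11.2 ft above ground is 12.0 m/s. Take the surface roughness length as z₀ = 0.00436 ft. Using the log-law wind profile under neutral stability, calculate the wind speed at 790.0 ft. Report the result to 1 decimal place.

18.5 m/s

Log law: V(z) ∝ ln(z/z₀), so V₂/V₁ = ln(z₂/z₀) / ln(z₁/z₀).
ln(790.0/0.00436) = 12.1073, ln(11.2/0.00436) = 7.8512
V₂ = 12.0 × 12.1073/7.8512 = 12.0 × 1.5421 = 18.5052 m/s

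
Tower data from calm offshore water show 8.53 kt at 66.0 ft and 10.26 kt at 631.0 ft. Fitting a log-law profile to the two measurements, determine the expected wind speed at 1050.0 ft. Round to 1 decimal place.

10.7 kt

Log law: V ∝ ln(z/z₀). From the pair, with r = V₁/V₂ = 0.83138,
ln z₀ = (ln z₁ − r·ln z₂)/(1 − r) = (4.1897 − 0.83138×6.4473)/0.16862 = -6.9420 → z₀ = 0.0009663 ft
V₃ = V₁ · ln(z₃/z₀)/ln(z₁/z₀) = 8.53 × 13.8985/11.1317 = 10.6502 kt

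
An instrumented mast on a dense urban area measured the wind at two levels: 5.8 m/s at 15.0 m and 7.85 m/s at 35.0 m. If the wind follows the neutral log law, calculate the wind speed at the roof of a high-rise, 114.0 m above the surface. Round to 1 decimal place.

10.7 m/s

Log law: V ∝ ln(z/z₀). From the pair, with r = V₁/V₂ = 0.73885,
ln z₀ = (ln z₁ − r·ln z₂)/(1 − r) = (2.7081 − 0.73885×3.5553)/0.26115 = 0.3108 → z₀ = 1.365 m
V₃ = V₁ · ln(z₃/z₀)/ln(z₁/z₀) = 5.8 × 4.4254/2.3972 = 10.7070 m/s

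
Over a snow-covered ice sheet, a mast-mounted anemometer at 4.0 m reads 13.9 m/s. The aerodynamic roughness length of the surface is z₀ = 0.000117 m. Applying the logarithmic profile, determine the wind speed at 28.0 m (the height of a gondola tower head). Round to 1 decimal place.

16.5 m/s

Log law: V(z) ∝ ln(z/z₀), so V₂/V₁ = ln(z₂/z₀) / ln(z₁/z₀).
ln(28.0/0.000117) = 12.3855, ln(4.0/0.000117) = 10.4396
V₂ = 13.9 × 12.3855/10.4396 = 13.9 × 1.1864 = 16.4909 m/s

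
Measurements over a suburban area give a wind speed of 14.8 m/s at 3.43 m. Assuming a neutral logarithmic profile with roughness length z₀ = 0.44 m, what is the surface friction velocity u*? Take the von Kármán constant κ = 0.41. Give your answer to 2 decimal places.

Log law: V(z) = (u*/κ) · ln(z/z₀) ⇒ u* = κ · V / ln(z/z₀)
u* = 0.41 × 14.8 / ln(3.43/0.44) = 0.41 × 14.8 / 2.0535
   = 6.0680 / 2.0535 = 2.9549 m/s

u* ≈ 2.95 m/s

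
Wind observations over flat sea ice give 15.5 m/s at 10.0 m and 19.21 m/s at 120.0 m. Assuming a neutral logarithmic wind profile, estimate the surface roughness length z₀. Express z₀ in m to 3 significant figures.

z₀ ≈ 0.000310 m

Log law: V(z) ∝ ln(z/z₀). With r = V₁/V₂ = 15.5/19.21 = 0.80687,
r · ln(z₂/z₀) = ln(z₁/z₀) ⇒ ln z₀ = (ln z₁ − r·ln z₂)/(1 − r)
ln z₀ = (2.30259 − 0.80687×4.78749) / 0.19313 = -8.0791
z₀ = exp(-8.0791) = 0.0003099 m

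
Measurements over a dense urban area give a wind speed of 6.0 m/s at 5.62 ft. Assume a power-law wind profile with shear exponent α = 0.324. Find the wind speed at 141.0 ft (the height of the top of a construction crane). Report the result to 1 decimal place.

17.0 m/s

Power-law profile: V₂ = V₁ · (z₂/z₁)^α
V₂ = 6.0 × (141.0/5.62)^0.324 = 6.0 × (25.0890)^0.324
    = 6.0 × 2.8407 = 17.0445 m/s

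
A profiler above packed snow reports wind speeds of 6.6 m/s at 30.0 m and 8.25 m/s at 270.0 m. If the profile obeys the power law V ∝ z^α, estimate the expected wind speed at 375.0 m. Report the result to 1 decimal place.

First find α: α = ln(V₂/V₁)/ln(z₂/z₁) = ln(8.25/6.6)/ln(270.0/30.0) = 0.22314/2.19722 = 0.1016
Extrapolate from 270.0 m to 375.0 m: V₃ = 8.25 × (375.0/270.0)^0.1016 = 8.25 × 1.0339 = 8.5299 m/s

8.5 m/s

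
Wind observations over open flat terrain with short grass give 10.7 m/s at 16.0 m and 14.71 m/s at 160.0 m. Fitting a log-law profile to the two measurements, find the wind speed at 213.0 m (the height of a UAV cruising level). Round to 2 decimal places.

Log law: V ∝ ln(z/z₀). From the pair, with r = V₁/V₂ = 0.72740,
ln z₀ = (ln z₁ − r·ln z₂)/(1 − r) = (2.7726 − 0.72740×5.0752)/0.27260 = -3.3715 → z₀ = 0.03434 m
V₃ = V₁ · ln(z₃/z₀)/ln(z₁/z₀) = 10.7 × 8.7328/6.1441 = 15.2083 m/s

15.21 m/s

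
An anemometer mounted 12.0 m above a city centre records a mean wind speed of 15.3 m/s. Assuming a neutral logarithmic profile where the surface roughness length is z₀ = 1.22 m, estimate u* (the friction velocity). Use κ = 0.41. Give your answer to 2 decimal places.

Log law: V(z) = (u*/κ) · ln(z/z₀) ⇒ u* = κ · V / ln(z/z₀)
u* = 0.41 × 15.3 / ln(12.0/1.22) = 0.41 × 15.3 / 2.2861
   = 6.2730 / 2.2861 = 2.7440 m/s

u* ≈ 2.74 m/s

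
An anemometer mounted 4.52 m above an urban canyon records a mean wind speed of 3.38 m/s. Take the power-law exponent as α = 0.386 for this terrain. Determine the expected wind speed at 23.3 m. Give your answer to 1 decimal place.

6.4 m/s

Power-law profile: V₂ = V₁ · (z₂/z₁)^α
V₂ = 3.38 × (23.3/4.52)^0.386 = 3.38 × (5.1549)^0.386
    = 3.38 × 1.8833 = 6.3655 m/s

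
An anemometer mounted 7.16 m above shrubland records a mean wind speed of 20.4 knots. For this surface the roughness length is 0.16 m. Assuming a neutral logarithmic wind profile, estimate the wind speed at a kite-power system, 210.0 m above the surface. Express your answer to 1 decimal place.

38.5 knots

Log law: V(z) ∝ ln(z/z₀), so V₂/V₁ = ln(z₂/z₀) / ln(z₁/z₀).
ln(210.0/0.16) = 7.1797, ln(7.16/0.16) = 3.8011
V₂ = 20.4 × 7.1797/3.8011 = 20.4 × 1.8888 = 38.5325 knots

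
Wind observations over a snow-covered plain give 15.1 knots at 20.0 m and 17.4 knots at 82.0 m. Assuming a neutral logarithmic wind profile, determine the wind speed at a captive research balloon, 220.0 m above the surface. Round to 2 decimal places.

19.01 knots

Log law: V ∝ ln(z/z₀). From the pair, with r = V₁/V₂ = 0.86782,
ln z₀ = (ln z₁ − r·ln z₂)/(1 − r) = (2.9957 − 0.86782×4.4067)/0.13218 = -6.2677 → z₀ = 0.001897 m
V₃ = V₁ · ln(z₃/z₀)/ln(z₁/z₀) = 15.1 × 11.6613/9.2634 = 19.0087 knots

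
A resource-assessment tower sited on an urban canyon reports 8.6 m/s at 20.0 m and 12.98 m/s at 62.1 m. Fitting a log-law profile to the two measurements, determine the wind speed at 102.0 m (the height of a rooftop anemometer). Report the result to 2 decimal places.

Log law: V ∝ ln(z/z₀). From the pair, with r = V₁/V₂ = 0.66256,
ln z₀ = (ln z₁ − r·ln z₂)/(1 − r) = (2.9957 − 0.66256×4.1287)/0.33744 = 0.7711 → z₀ = 2.162 m
V₃ = V₁ · ln(z₃/z₀)/ln(z₁/z₀) = 8.6 × 3.8539/2.2246 = 14.8983 m/s

14.90 m/s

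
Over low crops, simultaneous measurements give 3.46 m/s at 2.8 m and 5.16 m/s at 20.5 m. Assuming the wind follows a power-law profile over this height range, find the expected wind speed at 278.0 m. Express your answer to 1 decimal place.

8.7 m/s

First find α: α = ln(V₂/V₁)/ln(z₂/z₁) = ln(5.16/3.46)/ln(20.5/2.8) = 0.39967/1.99081 = 0.2008
Extrapolate from 20.5 m to 278.0 m: V₃ = 5.16 × (278.0/20.5)^0.2008 = 5.16 × 1.6878 = 8.7089 m/s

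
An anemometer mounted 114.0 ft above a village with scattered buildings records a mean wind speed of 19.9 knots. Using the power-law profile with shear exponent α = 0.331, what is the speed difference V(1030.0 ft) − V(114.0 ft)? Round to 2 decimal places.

Power law: V₂ = V₁ · (z₂/z₁)^α = 19.9 × (9.0351)^0.331 = 41.2351 knots
ΔV = 41.2351 − 19.9 = 21.3351 knots

21.34 knots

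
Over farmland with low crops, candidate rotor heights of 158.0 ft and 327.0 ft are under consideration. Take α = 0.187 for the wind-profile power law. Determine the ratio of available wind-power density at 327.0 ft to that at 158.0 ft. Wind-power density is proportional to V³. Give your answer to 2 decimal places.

Speed ratio: V_B/V_A = (z_B/z_A)^α = (327.0/158.0)^0.187 = (2.0696)^0.187 = 1.14570
Power-density ratio: P_B/P_A = (V_B/V_A)³ = (1.14570)³ = 1.50389

1.50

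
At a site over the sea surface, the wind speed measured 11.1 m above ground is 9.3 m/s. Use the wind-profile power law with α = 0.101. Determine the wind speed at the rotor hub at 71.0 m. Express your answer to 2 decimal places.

11.22 m/s

Power-law profile: V₂ = V₁ · (z₂/z₁)^α
V₂ = 9.3 × (71.0/11.1)^0.101 = 9.3 × (6.3964)^0.101
    = 9.3 × 1.2061 = 11.2171 m/s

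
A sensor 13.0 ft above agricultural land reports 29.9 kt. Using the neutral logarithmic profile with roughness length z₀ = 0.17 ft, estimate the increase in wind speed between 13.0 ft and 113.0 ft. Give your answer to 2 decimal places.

Log law: V₂ = V₁ · ln(z₂/z₀)/ln(z₁/z₀) = 29.9 × 6.4993/4.3369 = 44.8085 kt
ΔV = 44.8085 − 29.9 = 14.9085 kt

14.91 kt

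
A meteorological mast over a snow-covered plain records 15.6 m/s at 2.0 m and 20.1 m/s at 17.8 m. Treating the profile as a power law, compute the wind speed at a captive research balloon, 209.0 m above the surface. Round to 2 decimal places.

First find α: α = ln(V₂/V₁)/ln(z₂/z₁) = ln(20.1/15.6)/ln(17.8/2.0) = 0.25345/2.18605 = 0.1159
Extrapolate from 17.8 m to 209.0 m: V₃ = 20.1 × (209.0/17.8)^0.1159 = 20.1 × 1.3305 = 26.7436 m/s

26.74 m/s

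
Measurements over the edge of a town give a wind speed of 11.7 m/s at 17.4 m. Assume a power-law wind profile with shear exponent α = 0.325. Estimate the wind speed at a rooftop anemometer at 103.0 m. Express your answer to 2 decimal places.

20.85 m/s

Power-law profile: V₂ = V₁ · (z₂/z₁)^α
V₂ = 11.7 × (103.0/17.4)^0.325 = 11.7 × (5.9195)^0.325
    = 11.7 × 1.7824 = 20.8535 m/s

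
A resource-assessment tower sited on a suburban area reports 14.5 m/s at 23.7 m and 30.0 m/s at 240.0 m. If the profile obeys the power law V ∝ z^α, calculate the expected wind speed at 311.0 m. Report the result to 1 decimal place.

32.5 m/s

First find α: α = ln(V₂/V₁)/ln(z₂/z₁) = ln(30.0/14.5)/ln(240.0/23.7) = 0.72705/2.31516 = 0.3140
Extrapolate from 240.0 m to 311.0 m: V₃ = 30.0 × (311.0/240.0)^0.3140 = 30.0 × 1.0848 = 32.5436 m/s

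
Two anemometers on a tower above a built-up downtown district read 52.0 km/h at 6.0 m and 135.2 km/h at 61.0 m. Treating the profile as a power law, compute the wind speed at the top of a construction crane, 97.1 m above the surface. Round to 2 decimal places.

163.74 km/h

First find α: α = ln(V₂/V₁)/ln(z₂/z₁) = ln(135.2/52.0)/ln(61.0/6.0) = 0.95551/2.31911 = 0.4120
Extrapolate from 61.0 m to 97.1 m: V₃ = 135.2 × (97.1/61.0)^0.4120 = 135.2 × 1.2111 = 163.7413 km/h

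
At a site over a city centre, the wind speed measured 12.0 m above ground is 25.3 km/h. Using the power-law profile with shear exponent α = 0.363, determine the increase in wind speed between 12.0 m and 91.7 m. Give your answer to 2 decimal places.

27.63 km/h

Power law: V₂ = V₁ · (z₂/z₁)^α = 25.3 × (7.6417)^0.363 = 52.9319 km/h
ΔV = 52.9319 − 25.3 = 27.6319 km/h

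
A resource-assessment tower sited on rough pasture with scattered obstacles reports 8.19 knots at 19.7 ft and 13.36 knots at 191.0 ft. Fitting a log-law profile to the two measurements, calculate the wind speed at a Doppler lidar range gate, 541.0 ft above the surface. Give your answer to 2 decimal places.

Log law: V ∝ ln(z/z₀). From the pair, with r = V₁/V₂ = 0.61302,
ln z₀ = (ln z₁ − r·ln z₂)/(1 − r) = (2.9806 − 0.61302×5.2523)/0.38698 = -0.6180 → z₀ = 0.5390 ft
V₃ = V₁ · ln(z₃/z₀)/ln(z₁/z₀) = 8.19 × 6.9114/3.5986 = 15.7295 knots

15.73 knots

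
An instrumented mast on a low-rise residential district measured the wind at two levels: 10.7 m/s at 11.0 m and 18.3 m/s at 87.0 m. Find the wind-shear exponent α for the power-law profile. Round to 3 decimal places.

Power law: V₂/V₁ = (z₂/z₁)^α ⇒ α = ln(V₂/V₁) / ln(z₂/z₁)
α = ln(18.3/10.7) / ln(87.0/11.0) = ln(1.7103) / ln(7.9091)
  = 0.53666 / 2.06801 = 0.25950

α ≈ 0.260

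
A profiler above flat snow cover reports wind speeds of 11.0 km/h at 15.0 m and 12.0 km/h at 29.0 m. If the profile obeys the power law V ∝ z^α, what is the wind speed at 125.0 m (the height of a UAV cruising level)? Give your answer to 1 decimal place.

First find α: α = ln(V₂/V₁)/ln(z₂/z₁) = ln(12.0/11.0)/ln(29.0/15.0) = 0.08701/0.65925 = 0.1320
Extrapolate from 29.0 m to 125.0 m: V₃ = 12.0 × (125.0/29.0)^0.1320 = 12.0 × 1.2127 = 14.5522 km/h

14.6 km/h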